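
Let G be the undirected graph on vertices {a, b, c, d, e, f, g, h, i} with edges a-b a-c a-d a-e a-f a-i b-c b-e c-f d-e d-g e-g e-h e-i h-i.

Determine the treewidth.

A width-2 tree decomposition is:
Bags: B1 = {a, d, e}  B2 = {a, b, e}  B3 = {a, b, c}  B4 = {a, e, i}  B5 = {a, c, f}  B6 = {e, h, i}  B7 = {d, e, g}
Tree: B1–B2, B2–B3, B1–B4, B3–B5, B4–B6, B1–B7
Every bag has size at most 3, so the width is 3 − 1 = 2 and tw(G) ≤ 2. On the other hand G contains the 3-clique {d, e, g}. A clique must lie in a single bag of any decomposition, so no decomposition can have width below 2. Hence tw(G) = 2 exactly.

2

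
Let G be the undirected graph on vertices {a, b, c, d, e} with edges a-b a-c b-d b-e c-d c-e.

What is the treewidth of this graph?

A width-2 tree decomposition is:
Bags: B1 = {a, b, c}  B2 = {b, c, e}  B3 = {b, c, d}
Tree: B1–B2, B2–B3
Every bag has size at most 3, so the width is 3 − 1 = 2 and tw(G) ≤ 2. Since a–c–e–b–a is a cycle in G, G is not acyclic. Forests are exactly the graphs of treewidth ≤ 1, so tw(G) ≥ 2. Hence tw(G) = 2 exactly.

2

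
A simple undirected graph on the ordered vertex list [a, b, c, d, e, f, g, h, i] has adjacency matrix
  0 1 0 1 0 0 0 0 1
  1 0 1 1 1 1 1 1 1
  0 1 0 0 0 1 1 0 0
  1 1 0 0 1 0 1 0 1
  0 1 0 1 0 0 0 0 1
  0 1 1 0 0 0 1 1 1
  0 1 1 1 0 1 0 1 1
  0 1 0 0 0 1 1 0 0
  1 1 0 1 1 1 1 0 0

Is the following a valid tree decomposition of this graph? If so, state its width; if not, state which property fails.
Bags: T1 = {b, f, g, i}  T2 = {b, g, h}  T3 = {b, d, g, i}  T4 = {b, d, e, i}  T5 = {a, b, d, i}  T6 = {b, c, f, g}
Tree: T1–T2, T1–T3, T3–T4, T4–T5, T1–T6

A tree decomposition must satisfy three properties: every vertex lies in some bag; for every edge, both endpoints lie together in some bag; and for every vertex, the bags containing it form a connected subtree. Here edge (f,h) lies in no bag, so the decomposition is invalid.

No — edge (f,h) lies in no bag.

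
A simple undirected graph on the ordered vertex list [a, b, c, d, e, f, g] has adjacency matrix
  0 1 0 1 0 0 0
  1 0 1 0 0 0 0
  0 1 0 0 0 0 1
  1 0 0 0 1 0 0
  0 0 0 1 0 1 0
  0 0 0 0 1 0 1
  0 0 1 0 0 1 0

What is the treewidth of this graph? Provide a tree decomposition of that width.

Each bag holds 3 vertices, so the decomposition has width 2, which upper-bounds the treewidth. For the lower bound, G contains the cycle c–b–a–d–e–f–g–c, so G is not a forest; only forests have treewidth ≤ 1, hence tw(G) ≥ 2. Combining the bounds, tw(G) = 2.

Treewidth 2.
One such decomposition:
Bags: B1 = {a, b, c}  B2 = {a, c, d}  B3 = {c, d, e}  B4 = {c, e, f}  B5 = {c, f, g}
Tree: B1–B2, B2–B3, B3–B4, B4–B5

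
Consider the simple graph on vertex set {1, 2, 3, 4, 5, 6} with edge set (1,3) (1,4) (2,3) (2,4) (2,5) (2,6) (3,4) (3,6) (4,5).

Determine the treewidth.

2

A width-2 tree decomposition is:
Bags: B1 = {2, 3, 6}  B2 = {2, 3, 4}  B3 = {1, 3, 4}  B4 = {2, 4, 5}
Tree: B1–B2, B2–B3, B2–B4
The largest bag has 3 vertices, giving width 2; this decomposition certifies tw(G) ≤ 2. On the other hand G contains the 3-clique {1, 3, 4}. A clique must lie in a single bag of any decomposition, so no decomposition can have width below 2. Hence tw(G) = 2 exactly.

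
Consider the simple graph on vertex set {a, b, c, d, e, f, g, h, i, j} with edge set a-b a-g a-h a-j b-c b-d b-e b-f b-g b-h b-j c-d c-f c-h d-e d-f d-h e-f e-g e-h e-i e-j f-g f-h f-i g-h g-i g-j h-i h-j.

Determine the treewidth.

4

A width-4 tree decomposition is:
Bags: B1 = {b, d, e, f, h}  B2 = {b, e, f, g, h}  B3 = {b, c, d, f, h}  B4 = {b, e, g, h, j}  B5 = {a, b, g, h, j}  B6 = {e, f, g, h, i}
Tree: B1–B2, B1–B3, B2–B4, B4–B5, B2–B6
Each bag holds 5 vertices, so the decomposition has width 4, which upper-bounds the treewidth. Conversely, {a, b, g, h, j} is a clique of size 5, and the vertices of any clique must share a bag in every tree decomposition; so some bag has ≥ 5 vertices and tw(G) ≥ 4. Hence tw(G) = 4 exactly.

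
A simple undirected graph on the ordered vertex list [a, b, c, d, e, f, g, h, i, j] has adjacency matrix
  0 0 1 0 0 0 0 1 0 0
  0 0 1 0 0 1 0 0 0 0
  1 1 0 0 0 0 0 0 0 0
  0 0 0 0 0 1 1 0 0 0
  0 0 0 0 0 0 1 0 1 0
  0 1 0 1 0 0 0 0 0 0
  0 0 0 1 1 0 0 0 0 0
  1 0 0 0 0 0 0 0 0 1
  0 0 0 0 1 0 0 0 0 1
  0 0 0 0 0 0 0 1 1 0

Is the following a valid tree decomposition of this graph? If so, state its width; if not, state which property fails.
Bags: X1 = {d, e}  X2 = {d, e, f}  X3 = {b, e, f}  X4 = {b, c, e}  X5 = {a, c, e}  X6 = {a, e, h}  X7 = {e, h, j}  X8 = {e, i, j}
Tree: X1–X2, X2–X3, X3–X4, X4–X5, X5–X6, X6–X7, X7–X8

A tree decomposition must satisfy three properties: every vertex lies in some bag; for every edge, both endpoints lie together in some bag; and for every vertex, the bags containing it form a connected subtree. Here vertex g appears in no bag, so the decomposition is invalid.

No — vertex g appears in no bag.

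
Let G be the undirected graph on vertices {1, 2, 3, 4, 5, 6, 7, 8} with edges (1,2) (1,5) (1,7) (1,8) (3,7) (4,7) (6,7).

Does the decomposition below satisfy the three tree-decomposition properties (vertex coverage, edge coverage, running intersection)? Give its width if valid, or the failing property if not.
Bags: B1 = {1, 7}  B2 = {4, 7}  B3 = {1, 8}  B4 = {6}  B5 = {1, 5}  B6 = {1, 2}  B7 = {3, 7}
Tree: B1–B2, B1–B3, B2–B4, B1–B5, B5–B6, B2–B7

A tree decomposition must satisfy three properties: every vertex lies in some bag; for every edge, both endpoints lie together in some bag; and for every vertex, the bags containing it form a connected subtree. Here edge (7,6) lies in no bag, so the decomposition is invalid.

No — edge (7,6) lies in no bag.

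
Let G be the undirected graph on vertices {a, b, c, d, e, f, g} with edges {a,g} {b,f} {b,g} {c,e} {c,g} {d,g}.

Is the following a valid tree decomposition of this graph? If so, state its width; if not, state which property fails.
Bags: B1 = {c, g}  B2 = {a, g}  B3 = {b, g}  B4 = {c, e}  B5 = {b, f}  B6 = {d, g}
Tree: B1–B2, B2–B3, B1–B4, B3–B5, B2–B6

Vertex coverage: the bags together contain {a, b, c, d, e, f, g}, the full vertex set. Edge coverage: each edge of G has both endpoints in at least one bag. Running intersection: for every vertex, the bags containing it form a connected subtree. All three properties hold, so this is a valid tree decomposition of width max|bag| − 1 = 1, and hence tw(G) ≤ 1.

Yes; width 1.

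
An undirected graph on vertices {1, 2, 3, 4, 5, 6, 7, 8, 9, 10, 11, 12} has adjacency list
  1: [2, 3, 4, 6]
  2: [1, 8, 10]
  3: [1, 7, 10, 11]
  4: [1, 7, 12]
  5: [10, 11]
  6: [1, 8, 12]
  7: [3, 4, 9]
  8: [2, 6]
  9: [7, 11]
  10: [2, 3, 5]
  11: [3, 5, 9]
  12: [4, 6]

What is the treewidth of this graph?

3

A width-3 tree decomposition is:
Bags: B1 = {4, 6, 8, 12}  B2 = {1, 4, 6, 8}  B3 = {1, 2, 4, 8}  B4 = {1, 2, 4, 7}  B5 = {1, 2, 3, 7}  B6 = {2, 3, 7, 10}  B7 = {3, 7, 9, 10}  B8 = {3, 9, 10, 11}  B9 = {5, 9, 10, 11}
Tree: B1–B2, B2–B3, B3–B4, B4–B5, B5–B6, B6–B7, B7–B8, B8–B9
Each bag holds 4 vertices, so the decomposition has width 3, which upper-bounds the treewidth. For the lower bound: the 4 vertex sets {6,8,12}, {4}, {1}, {2,3,7,10} are disjoint, each induces a connected subgraph, and every pair is joined by at least one edge of G. Contracting each set to a single vertex therefore yields K_{4} as a minor, and since treewidth is minor-monotone, tw(G) ≥ tw(K_{4}) = 3. Hence tw(G) = 3 exactly.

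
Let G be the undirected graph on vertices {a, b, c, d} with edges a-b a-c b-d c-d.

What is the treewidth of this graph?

A width-2 tree decomposition is:
Bags: B1 = {a, b, d}  B2 = {a, c, d}
Tree: B1–B2
Every bag has size at most 3, so the width is 3 − 1 = 2 and tw(G) ≤ 2. For the lower bound, G contains the cycle d–b–a–c–d, so G is not a forest; only forests have treewidth ≤ 1, hence tw(G) ≥ 2. Hence tw(G) = 2 exactly.

2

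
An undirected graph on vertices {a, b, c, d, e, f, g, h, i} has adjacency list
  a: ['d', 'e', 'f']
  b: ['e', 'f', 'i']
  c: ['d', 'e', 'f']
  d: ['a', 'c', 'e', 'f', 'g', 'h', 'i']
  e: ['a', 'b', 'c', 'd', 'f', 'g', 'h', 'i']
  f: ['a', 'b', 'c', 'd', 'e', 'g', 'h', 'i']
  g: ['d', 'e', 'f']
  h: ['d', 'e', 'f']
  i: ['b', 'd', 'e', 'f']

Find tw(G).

A width-3 tree decomposition is:
Bags: B1 = {d, e, f, i}  B2 = {a, d, e, f}  B3 = {d, e, f, g}  B4 = {c, d, e, f}  B5 = {d, e, f, h}  B6 = {b, e, f, i}
Tree: B1–B2, B1–B3, B2–B4, B3–B5, B1–B6
Each bag holds 4 vertices, so the decomposition has width 3, which upper-bounds the treewidth. On the other hand G contains the 4-clique {d, e, f, g}. A clique must lie in a single bag of any decomposition, so no decomposition can have width below 3. Therefore the treewidth is 3.

3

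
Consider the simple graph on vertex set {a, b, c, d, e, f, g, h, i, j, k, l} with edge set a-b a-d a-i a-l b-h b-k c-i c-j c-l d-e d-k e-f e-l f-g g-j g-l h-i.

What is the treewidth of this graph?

A width-3 tree decomposition is:
Bags: B1 = {b, h, i, k}  B2 = {a, b, i, k}  B3 = {a, d, i, k}  B4 = {a, c, d, i}  B5 = {a, c, d, l}  B6 = {c, d, e, l}  B7 = {c, e, j, l}  B8 = {e, g, j, l}  B9 = {e, f, g, j}
Tree: B1–B2, B2–B3, B3–B4, B4–B5, B5–B6, B6–B7, B7–B8, B8–B9
Every bag has size at most 4, so the width is 4 − 1 = 3 and tw(G) ≤ 3. For the lower bound: the 4 vertex sets {b,h,k}, {i}, {a}, {c,d,e,l} are disjoint, each induces a connected subgraph, and every pair is joined by at least one edge of G. Contracting each set to a single vertex therefore yields K_{4} as a minor, and since treewidth is minor-monotone, tw(G) ≥ tw(K_{4}) = 3. Therefore the treewidth is 3.

3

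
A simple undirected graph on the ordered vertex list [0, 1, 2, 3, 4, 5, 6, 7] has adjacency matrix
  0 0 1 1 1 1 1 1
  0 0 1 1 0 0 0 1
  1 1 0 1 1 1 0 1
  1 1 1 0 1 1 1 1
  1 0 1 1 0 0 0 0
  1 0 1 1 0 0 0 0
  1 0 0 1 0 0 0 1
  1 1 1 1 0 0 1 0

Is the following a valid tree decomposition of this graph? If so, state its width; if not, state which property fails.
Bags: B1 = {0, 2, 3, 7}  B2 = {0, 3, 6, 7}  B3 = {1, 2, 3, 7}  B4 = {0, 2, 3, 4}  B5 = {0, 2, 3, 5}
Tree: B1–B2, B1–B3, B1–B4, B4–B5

Yes; width 3.

Vertex coverage: the bags together contain {0, 1, 2, 3, 4, 5, 6, 7}, the full vertex set. Edge coverage: each edge of G has both endpoints in at least one bag. Running intersection: for every vertex, the bags containing it form a connected subtree. All three properties hold, so this is a valid tree decomposition of width max|bag| − 1 = 3, and hence tw(G) ≤ 3.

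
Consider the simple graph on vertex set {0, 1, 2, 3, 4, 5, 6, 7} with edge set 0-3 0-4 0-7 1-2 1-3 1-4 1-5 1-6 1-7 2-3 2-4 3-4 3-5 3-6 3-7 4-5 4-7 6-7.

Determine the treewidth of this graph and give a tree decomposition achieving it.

Treewidth 3.
One optimal decomposition is:
Bags: B1 = {1, 2, 3, 4}  B2 = {1, 3, 4, 7}  B3 = {1, 3, 6, 7}  B4 = {0, 3, 4, 7}  B5 = {1, 3, 4, 5}
Tree: B1–B2, B2–B3, B2–B4, B1–B5

Each bag holds 4 vertices, so the decomposition has width 3, which upper-bounds the treewidth. Conversely, {0, 3, 4, 7} is a clique of size 4, and the vertices of any clique must share a bag in every tree decomposition; so some bag has ≥ 4 vertices and tw(G) ≥ 3. Hence tw(G) = 3 exactly.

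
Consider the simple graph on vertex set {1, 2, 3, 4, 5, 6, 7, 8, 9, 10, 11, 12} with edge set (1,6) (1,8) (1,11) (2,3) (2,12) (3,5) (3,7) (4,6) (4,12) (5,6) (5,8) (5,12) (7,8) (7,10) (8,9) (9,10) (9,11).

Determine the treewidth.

A width-3 tree decomposition is:
Bags: B1 = {1, 9, 10, 11}  B2 = {1, 8, 9, 10}  B3 = {1, 7, 8, 10}  B4 = {1, 6, 7, 8}  B5 = {5, 6, 7, 8}  B6 = {3, 5, 6, 7}  B7 = {3, 4, 5, 6}  B8 = {3, 4, 5, 12}  B9 = {2, 3, 4, 12}
Tree: B1–B2, B2–B3, B3–B4, B4–B5, B5–B6, B6–B7, B7–B8, B8–B9
Every bag has size at most 4, so the width is 4 − 1 = 3 and tw(G) ≤ 3. For the lower bound: the 4 vertex sets {9,10,11}, {1}, {8}, {3,5,6,7} are disjoint, each induces a connected subgraph, and every pair is joined by at least one edge of G. Contracting each set to a single vertex therefore yields K_{4} as a minor, and since treewidth is minor-monotone, tw(G) ≥ tw(K_{4}) = 3. Therefore the treewidth is 3.

3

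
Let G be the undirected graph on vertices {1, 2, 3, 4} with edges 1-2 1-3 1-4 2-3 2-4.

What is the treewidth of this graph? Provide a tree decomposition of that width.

Treewidth 2.
Bags: B1 = {1, 2, 3}  B2 = {1, 2, 4}
Tree: B1–B2

Every bag has size at most 3, so the width is 3 − 1 = 2 and tw(G) ≤ 2. On the other hand G contains the 3-clique {1, 2, 3}. A clique must lie in a single bag of any decomposition, so no decomposition can have width below 2. Hence tw(G) = 2 exactly.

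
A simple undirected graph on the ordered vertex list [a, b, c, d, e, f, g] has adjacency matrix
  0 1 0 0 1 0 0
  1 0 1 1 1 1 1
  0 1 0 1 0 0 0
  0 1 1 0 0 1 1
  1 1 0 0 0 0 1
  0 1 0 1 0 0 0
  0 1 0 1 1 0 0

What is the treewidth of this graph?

2

A width-2 tree decomposition is:
Bags: B1 = {a, b, e}  B2 = {b, e, g}  B3 = {b, d, g}  B4 = {b, d, f}  B5 = {b, c, d}
Tree: B1–B2, B2–B3, B3–B4, B4–B5
Every bag has size at most 3, so the width is 3 − 1 = 2 and tw(G) ≤ 2. Conversely, {b, d, g} is a clique of size 3, and the vertices of any clique must share a bag in every tree decomposition; so some bag has ≥ 3 vertices and tw(G) ≥ 2. The upper and lower bounds meet at 2, so that is the treewidth.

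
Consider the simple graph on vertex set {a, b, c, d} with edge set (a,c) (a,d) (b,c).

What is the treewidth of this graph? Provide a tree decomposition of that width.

Every bag has size at most 2, so the width is 2 − 1 = 1 and tw(G) ≤ 1. Since G has at least one edge (e.g. c–a), it is not an edgeless graph, so tw(G) ≥ 1. The upper and lower bounds meet at 1, so that is the treewidth.

Treewidth 1.
One optimal decomposition is:
Bags: B1 = {a, c}  B2 = {b, c}  B3 = {a, d}
Tree: B1–B2, B1–B3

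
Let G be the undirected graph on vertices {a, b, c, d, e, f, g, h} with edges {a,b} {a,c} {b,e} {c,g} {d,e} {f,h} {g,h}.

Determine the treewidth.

1

A width-1 tree decomposition is:
Bags: B1 = {d, e}  B2 = {b, e}  B3 = {a, b}  B4 = {a, c}  B5 = {c, g}  B6 = {g, h}  B7 = {f, h}
Tree: B1–B2, B2–B3, B3–B4, B4–B5, B5–B6, B6–B7
Every bag has size at most 2, so the width is 2 − 1 = 1 and tw(G) ≤ 1. Since G has at least one edge (e.g. d–e), it is not an edgeless graph, so tw(G) ≥ 1. The upper and lower bounds meet at 1, so that is the treewidth.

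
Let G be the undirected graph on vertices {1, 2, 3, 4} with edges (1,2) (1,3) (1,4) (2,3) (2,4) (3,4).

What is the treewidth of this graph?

A width-3 tree decomposition is:
Bags: B1 = {1, 2, 3, 4}
Tree: (single bag)
A single bag containing all 4 vertices is trivially a valid decomposition of width 3. For the lower bound, the 4 vertices {1, 2, 3, 4} are pairwise adjacent, and any tree decomposition puts a clique entirely inside one bag — forcing width ≥ 3. Therefore the treewidth is 3.

3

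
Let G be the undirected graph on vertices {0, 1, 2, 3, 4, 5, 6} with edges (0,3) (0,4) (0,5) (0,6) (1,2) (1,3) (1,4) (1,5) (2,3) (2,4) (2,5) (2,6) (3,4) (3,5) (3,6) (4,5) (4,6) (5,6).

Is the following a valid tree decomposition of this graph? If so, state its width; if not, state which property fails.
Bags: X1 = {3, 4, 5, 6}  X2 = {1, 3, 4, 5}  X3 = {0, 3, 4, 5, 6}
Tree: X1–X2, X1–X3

A tree decomposition must satisfy three properties: every vertex lies in some bag; for every edge, both endpoints lie together in some bag; and for every vertex, the bags containing it form a connected subtree. Here vertex 2 appears in no bag, so the decomposition is invalid.

No — vertex 2 appears in no bag.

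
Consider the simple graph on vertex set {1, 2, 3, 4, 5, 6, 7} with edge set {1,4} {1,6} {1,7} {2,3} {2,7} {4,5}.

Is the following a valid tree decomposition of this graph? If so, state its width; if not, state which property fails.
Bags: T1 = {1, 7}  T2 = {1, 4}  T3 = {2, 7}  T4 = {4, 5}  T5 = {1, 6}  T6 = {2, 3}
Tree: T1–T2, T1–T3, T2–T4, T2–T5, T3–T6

Yes; width 1.

Checking the three conditions: (i) the bags cover all of {1, 2, 3, 4, 5, 6, 7}; (ii) for each edge, some bag contains both endpoints; (iii) the bags containing any fixed vertex form a subtree. All hold, so the decomposition is valid with width 2 − 1 = 1.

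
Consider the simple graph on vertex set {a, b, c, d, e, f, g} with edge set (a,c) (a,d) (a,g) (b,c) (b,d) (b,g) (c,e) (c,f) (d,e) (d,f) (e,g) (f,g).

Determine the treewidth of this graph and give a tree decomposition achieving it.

Treewidth 3.
Bags: B1 = {c, d, e, g}  B2 = {a, c, d, g}  B3 = {c, d, f, g}  B4 = {b, c, d, g}
Tree: B1–B2, B2–B3, B3–B4

Each bag holds 4 vertices, so the decomposition has width 3, which upper-bounds the treewidth. For the lower bound: the 4 vertex sets {d,e}, {a,g}, {c}, {f} are disjoint, each induces a connected subgraph, and every pair is joined by at least one edge of G. Contracting each set to a single vertex therefore yields K_{4} as a minor, and since treewidth is minor-monotone, tw(G) ≥ tw(K_{4}) = 3. Hence tw(G) = 3 exactly.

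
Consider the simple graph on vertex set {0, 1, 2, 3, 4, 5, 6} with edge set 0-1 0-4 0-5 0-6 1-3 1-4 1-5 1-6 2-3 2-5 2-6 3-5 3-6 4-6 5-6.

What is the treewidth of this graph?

3

A width-3 tree decomposition is:
Bags: B1 = {0, 1, 5, 6}  B2 = {1, 3, 5, 6}  B3 = {2, 3, 5, 6}  B4 = {0, 1, 4, 6}
Tree: B1–B2, B2–B3, B1–B4
Each bag holds 4 vertices, so the decomposition has width 3, which upper-bounds the treewidth. For the lower bound, the 4 vertices {0, 1, 4, 6} are pairwise adjacent, and any tree decomposition puts a clique entirely inside one bag — forcing width ≥ 3. Therefore the treewidth is 3.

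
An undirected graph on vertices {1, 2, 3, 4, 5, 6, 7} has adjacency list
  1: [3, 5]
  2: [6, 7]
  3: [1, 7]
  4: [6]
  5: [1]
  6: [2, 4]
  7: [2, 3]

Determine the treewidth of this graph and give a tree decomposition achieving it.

Treewidth 1.
One optimal decomposition is:
Bags: B1 = {1, 5}  B2 = {1, 3}  B3 = {3, 7}  B4 = {2, 7}  B5 = {2, 6}  B6 = {4, 6}
Tree: B1–B2, B2–B3, B3–B4, B4–B5, B5–B6

Every bag has size at most 2, so the width is 2 − 1 = 1 and tw(G) ≤ 1. Any graph with an edge has treewidth ≥ 1, and G has the edge 5–1. Combining the bounds, tw(G) = 1.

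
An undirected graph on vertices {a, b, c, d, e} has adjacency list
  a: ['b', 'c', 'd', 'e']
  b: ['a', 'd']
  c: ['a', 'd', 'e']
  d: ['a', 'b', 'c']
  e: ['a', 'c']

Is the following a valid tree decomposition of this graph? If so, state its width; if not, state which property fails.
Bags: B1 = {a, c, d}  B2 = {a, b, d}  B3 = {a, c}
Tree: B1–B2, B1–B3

A tree decomposition must satisfy three properties: every vertex lies in some bag; for every edge, both endpoints lie together in some bag; and for every vertex, the bags containing it form a connected subtree. Here vertex e appears in no bag, so the decomposition is invalid.

No — vertex e appears in no bag.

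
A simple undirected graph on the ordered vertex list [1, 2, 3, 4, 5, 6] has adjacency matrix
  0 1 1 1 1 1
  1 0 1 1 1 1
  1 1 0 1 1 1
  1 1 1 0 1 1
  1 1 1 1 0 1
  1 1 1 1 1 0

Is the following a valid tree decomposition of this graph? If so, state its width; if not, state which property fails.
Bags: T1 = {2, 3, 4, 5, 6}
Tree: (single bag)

A tree decomposition must satisfy three properties: every vertex lies in some bag; for every edge, both endpoints lie together in some bag; and for every vertex, the bags containing it form a connected subtree. Here vertex 1 appears in no bag, so the decomposition is invalid.

No — vertex 1 appears in no bag.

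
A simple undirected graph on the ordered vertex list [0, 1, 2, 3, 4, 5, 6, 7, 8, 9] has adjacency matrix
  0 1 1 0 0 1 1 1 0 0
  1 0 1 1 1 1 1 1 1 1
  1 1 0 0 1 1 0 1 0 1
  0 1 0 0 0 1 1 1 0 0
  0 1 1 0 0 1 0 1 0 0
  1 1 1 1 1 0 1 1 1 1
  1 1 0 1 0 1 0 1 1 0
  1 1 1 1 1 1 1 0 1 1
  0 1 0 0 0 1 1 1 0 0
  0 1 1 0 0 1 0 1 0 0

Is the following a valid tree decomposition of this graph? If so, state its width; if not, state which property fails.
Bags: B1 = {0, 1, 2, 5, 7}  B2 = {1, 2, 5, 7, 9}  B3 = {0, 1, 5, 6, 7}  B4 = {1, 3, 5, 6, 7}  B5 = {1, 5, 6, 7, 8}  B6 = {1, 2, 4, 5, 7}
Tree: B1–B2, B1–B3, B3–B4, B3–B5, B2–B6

Every vertex of G appears in some bag (union = {0, 1, 2, 3, 4, 5, 6, 7, 8, 9}); every edge is covered by a bag; and for each vertex v the set of bags containing v is connected in the bag tree. The decomposition is therefore valid. The largest bag has 5 vertices, so the width is 4.

Yes; width 4.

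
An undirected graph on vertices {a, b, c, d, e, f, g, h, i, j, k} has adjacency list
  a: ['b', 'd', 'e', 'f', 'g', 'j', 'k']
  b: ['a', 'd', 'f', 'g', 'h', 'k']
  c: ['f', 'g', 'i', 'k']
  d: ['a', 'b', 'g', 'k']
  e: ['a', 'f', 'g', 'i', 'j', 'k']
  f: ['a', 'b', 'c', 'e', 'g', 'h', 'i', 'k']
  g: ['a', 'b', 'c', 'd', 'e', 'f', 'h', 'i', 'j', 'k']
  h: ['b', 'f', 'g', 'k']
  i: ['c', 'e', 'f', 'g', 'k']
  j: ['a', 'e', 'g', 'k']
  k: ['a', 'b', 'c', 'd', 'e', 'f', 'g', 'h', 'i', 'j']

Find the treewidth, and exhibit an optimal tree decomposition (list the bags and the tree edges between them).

Every bag has size at most 5, so the width is 5 − 1 = 4 and tw(G) ≤ 4. On the other hand G contains the 5-clique {a, b, d, g, k}. A clique must lie in a single bag of any decomposition, so no decomposition can have width below 4. Therefore the treewidth is 4.

Treewidth 4.
One optimal decomposition is:
Bags: B1 = {a, b, f, g, k}  B2 = {a, b, d, g, k}  B3 = {a, e, f, g, k}  B4 = {b, f, g, h, k}  B5 = {e, f, g, i, k}  B6 = {c, f, g, i, k}  B7 = {a, e, g, j, k}
Tree: B1–B2, B1–B3, B1–B4, B3–B5, B5–B6, B3–B7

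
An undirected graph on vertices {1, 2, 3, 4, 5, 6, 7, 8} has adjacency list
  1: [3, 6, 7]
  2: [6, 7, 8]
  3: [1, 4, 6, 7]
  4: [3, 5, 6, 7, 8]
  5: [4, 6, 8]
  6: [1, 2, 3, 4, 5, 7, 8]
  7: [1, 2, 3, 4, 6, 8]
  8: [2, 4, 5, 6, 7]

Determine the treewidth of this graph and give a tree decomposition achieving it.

Treewidth 3.
One optimal decomposition is:
Bags: B1 = {2, 6, 7, 8}  B2 = {4, 6, 7, 8}  B3 = {3, 4, 6, 7}  B4 = {4, 5, 6, 8}  B5 = {1, 3, 6, 7}
Tree: B1–B2, B2–B3, B2–B4, B3–B5

Every bag has size at most 4, so the width is 4 − 1 = 3 and tw(G) ≤ 3. For the lower bound, the 4 vertices {4, 5, 6, 8} are pairwise adjacent, and any tree decomposition puts a clique entirely inside one bag — forcing width ≥ 3. Combining the bounds, tw(G) = 3.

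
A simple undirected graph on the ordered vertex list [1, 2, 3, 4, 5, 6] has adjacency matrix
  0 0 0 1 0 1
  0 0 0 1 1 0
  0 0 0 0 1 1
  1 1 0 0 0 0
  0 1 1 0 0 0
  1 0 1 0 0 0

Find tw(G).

2

A width-2 tree decomposition is:
Bags: B1 = {1, 3, 6}  B2 = {1, 3, 5}  B3 = {1, 2, 5}  B4 = {1, 2, 4}
Tree: B1–B2, B2–B3, B3–B4
The largest bag has 3 vertices, giving width 2; this decomposition certifies tw(G) ≤ 2. For the lower bound, G contains the cycle 1–6–3–5–2–4–1, so G is not a forest; only forests have treewidth ≤ 1, hence tw(G) ≥ 2. Therefore the treewidth is 2.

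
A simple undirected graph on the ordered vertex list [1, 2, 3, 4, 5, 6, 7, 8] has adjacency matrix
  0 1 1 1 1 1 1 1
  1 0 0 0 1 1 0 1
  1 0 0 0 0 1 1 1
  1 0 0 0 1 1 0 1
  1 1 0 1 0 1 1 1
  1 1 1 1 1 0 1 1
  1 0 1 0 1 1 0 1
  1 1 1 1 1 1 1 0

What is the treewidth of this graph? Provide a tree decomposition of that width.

The largest bag has 5 vertices, giving width 4; this decomposition certifies tw(G) ≤ 4. On the other hand G contains the 5-clique {1, 3, 6, 7, 8}. A clique must lie in a single bag of any decomposition, so no decomposition can have width below 4. The upper and lower bounds meet at 4, so that is the treewidth.

Treewidth 4.
One optimal decomposition is:
Bags: B1 = {1, 5, 6, 7, 8}  B2 = {1, 4, 5, 6, 8}  B3 = {1, 2, 5, 6, 8}  B4 = {1, 3, 6, 7, 8}
Tree: B1–B2, B2–B3, B1–B4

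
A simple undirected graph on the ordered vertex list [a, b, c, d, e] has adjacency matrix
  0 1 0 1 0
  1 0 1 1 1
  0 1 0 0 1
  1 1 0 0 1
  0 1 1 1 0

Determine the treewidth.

2

A width-2 tree decomposition is:
Bags: B1 = {b, d, e}  B2 = {a, b, d}  B3 = {b, c, e}
Tree: B1–B2, B1–B3
Every bag has size at most 3, so the width is 3 − 1 = 2 and tw(G) ≤ 2. Conversely, {b, d, e} is a clique of size 3, and the vertices of any clique must share a bag in every tree decomposition; so some bag has ≥ 3 vertices and tw(G) ≥ 2. Hence tw(G) = 2 exactly.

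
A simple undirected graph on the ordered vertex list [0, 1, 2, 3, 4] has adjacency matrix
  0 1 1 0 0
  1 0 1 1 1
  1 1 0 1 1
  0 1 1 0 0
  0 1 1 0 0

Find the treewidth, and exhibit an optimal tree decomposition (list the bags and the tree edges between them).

Treewidth 2.
One such decomposition:
Bags: B1 = {1, 2, 4}  B2 = {0, 1, 2}  B3 = {1, 2, 3}
Tree: B1–B2, B1–B3

The largest bag has 3 vertices, giving width 2; this decomposition certifies tw(G) ≤ 2. For the lower bound, the 3 vertices {0, 1, 2} are pairwise adjacent, and any tree decomposition puts a clique entirely inside one bag — forcing width ≥ 2. Therefore the treewidth is 2.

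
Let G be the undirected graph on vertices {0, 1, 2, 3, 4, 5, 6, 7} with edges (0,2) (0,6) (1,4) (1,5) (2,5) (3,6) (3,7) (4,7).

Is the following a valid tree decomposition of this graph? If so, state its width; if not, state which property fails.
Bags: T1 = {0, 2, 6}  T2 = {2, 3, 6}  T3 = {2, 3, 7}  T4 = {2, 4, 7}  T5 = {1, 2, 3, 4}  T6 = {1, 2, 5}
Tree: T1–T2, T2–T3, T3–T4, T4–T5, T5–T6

No — bags containing vertex 3 are not connected in the tree.

A tree decomposition must satisfy three properties: every vertex lies in some bag; for every edge, both endpoints lie together in some bag; and for every vertex, the bags containing it form a connected subtree. Here bags containing vertex 3 are not connected in the tree, so the decomposition is invalid.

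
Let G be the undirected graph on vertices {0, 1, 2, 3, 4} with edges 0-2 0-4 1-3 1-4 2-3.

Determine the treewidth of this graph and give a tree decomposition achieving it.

Treewidth 2.
One such decomposition:
Bags: B1 = {1, 3, 4}  B2 = {0, 3, 4}  B3 = {0, 2, 3}
Tree: B1–B2, B2–B3

Every bag has size at most 3, so the width is 3 − 1 = 2 and tw(G) ≤ 2. For the lower bound, G contains the cycle 3–1–4–0–2–3, so G is not a forest; only forests have treewidth ≤ 1, hence tw(G) ≥ 2. The upper and lower bounds meet at 2, so that is the treewidth.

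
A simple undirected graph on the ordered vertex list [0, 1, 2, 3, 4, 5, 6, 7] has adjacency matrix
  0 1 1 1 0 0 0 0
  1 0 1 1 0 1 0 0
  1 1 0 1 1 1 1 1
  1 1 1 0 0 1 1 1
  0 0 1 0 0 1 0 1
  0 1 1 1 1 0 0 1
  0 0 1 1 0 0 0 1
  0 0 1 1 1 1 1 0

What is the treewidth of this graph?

3

A width-3 tree decomposition is:
Bags: B1 = {2, 4, 5, 7}  B2 = {2, 3, 5, 7}  B3 = {2, 3, 6, 7}  B4 = {1, 2, 3, 5}  B5 = {0, 1, 2, 3}
Tree: B1–B2, B2–B3, B2–B4, B4–B5
The largest bag has 4 vertices, giving width 3; this decomposition certifies tw(G) ≤ 3. For the lower bound, the 4 vertices {0, 1, 2, 3} are pairwise adjacent, and any tree decomposition puts a clique entirely inside one bag — forcing width ≥ 3. Combining the bounds, tw(G) = 3.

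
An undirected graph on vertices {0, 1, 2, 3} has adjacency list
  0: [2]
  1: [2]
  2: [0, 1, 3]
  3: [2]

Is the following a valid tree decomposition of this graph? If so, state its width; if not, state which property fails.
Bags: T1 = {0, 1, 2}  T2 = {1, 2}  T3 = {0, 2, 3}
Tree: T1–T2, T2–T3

No — bags containing vertex 0 are not connected in the tree.

A tree decomposition must satisfy three properties: every vertex lies in some bag; for every edge, both endpoints lie together in some bag; and for every vertex, the bags containing it form a connected subtree. Here bags containing vertex 0 are not connected in the tree, so the decomposition is invalid.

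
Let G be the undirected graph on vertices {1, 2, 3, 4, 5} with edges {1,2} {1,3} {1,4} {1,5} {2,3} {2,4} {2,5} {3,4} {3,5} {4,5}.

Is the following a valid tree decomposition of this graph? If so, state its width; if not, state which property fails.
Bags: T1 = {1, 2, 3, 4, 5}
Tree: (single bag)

Checking the three conditions: (i) the bags cover all of {1, 2, 3, 4, 5}; (ii) for each edge, some bag contains both endpoints; (iii) the bags containing any fixed vertex form a subtree. All hold, so the decomposition is valid with width 5 − 1 = 4.

Yes; width 4.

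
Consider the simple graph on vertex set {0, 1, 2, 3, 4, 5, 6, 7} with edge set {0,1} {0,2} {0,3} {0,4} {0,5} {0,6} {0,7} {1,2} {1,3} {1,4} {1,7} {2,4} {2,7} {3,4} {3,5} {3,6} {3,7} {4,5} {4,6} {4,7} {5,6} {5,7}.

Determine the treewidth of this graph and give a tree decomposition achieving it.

The largest bag has 5 vertices, giving width 4; this decomposition certifies tw(G) ≤ 4. Conversely, {0, 1, 2, 4, 7} is a clique of size 5, and the vertices of any clique must share a bag in every tree decomposition; so some bag has ≥ 5 vertices and tw(G) ≥ 4. Hence tw(G) = 4 exactly.

Treewidth 4.
One such decomposition:
Bags: B1 = {0, 3, 4, 5, 7}  B2 = {0, 1, 3, 4, 7}  B3 = {0, 3, 4, 5, 6}  B4 = {0, 1, 2, 4, 7}
Tree: B1–B2, B1–B3, B2–B4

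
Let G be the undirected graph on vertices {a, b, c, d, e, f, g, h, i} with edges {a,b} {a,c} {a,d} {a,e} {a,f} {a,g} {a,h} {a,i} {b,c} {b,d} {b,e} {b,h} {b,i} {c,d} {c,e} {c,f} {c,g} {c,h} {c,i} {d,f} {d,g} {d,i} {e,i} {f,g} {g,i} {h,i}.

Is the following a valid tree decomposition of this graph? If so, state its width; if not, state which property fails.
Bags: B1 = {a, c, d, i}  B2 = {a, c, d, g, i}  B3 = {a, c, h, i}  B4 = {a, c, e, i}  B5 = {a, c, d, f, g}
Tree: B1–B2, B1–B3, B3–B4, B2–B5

A tree decomposition must satisfy three properties: every vertex lies in some bag; for every edge, both endpoints lie together in some bag; and for every vertex, the bags containing it form a connected subtree. Here vertex b appears in no bag, so the decomposition is invalid.

No — vertex b appears in no bag.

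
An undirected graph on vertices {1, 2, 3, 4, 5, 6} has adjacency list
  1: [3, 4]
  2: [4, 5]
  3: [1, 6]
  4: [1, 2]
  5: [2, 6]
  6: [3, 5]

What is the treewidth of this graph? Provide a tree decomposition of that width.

Treewidth 2.
One optimal decomposition is:
Bags: B1 = {3, 5, 6}  B2 = {2, 3, 5}  B3 = {2, 3, 4}  B4 = {1, 3, 4}
Tree: B1–B2, B2–B3, B3–B4

Each bag holds 3 vertices, so the decomposition has width 2, which upper-bounds the treewidth. The edges 3–6–5–2–4–1–3 form a cycle, so G is not a tree and its treewidth is at least 2. The upper and lower bounds meet at 2, so that is the treewidth.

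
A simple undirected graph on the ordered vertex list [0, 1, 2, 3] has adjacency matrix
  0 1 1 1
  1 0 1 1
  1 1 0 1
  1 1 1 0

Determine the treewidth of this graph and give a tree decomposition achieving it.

Treewidth 3.
One such decomposition:
Bags: B1 = {0, 1, 2, 3}
Tree: (single bag)

With just one bag of size 4, the width is 4 − 1 = 3, so tw(G) ≤ 3. Conversely, {0, 1, 2, 3} is a clique of size 4, and the vertices of any clique must share a bag in every tree decomposition; so some bag has ≥ 4 vertices and tw(G) ≥ 3. Combining the bounds, tw(G) = 3.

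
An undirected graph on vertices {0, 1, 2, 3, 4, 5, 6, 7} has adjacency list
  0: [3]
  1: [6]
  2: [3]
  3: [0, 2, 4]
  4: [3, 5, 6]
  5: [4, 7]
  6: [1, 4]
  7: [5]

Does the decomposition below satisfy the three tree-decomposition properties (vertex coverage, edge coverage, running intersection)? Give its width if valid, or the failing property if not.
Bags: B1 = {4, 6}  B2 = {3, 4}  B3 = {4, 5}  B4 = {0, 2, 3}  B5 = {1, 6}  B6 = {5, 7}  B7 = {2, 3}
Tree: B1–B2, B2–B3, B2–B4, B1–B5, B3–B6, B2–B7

A tree decomposition must satisfy three properties: every vertex lies in some bag; for every edge, both endpoints lie together in some bag; and for every vertex, the bags containing it form a connected subtree. Here bags containing vertex 2 are not connected in the tree, so the decomposition is invalid.

No — bags containing vertex 2 are not connected in the tree.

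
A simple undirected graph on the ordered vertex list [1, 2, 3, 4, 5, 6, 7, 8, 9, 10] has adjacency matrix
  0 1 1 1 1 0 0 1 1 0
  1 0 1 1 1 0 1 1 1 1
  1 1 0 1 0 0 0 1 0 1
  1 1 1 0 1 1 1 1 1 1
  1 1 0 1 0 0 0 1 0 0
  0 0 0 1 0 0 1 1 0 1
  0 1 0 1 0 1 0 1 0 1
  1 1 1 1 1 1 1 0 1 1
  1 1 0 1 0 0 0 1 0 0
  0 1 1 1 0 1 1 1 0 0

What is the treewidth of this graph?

4

A width-4 tree decomposition is:
Bags: B1 = {2, 3, 4, 8, 10}  B2 = {1, 2, 3, 4, 8}  B3 = {2, 4, 7, 8, 10}  B4 = {1, 2, 4, 8, 9}  B5 = {1, 2, 4, 5, 8}  B6 = {4, 6, 7, 8, 10}
Tree: B1–B2, B1–B3, B2–B4, B2–B5, B3–B6
The largest bag has 5 vertices, giving width 4; this decomposition certifies tw(G) ≤ 4. Conversely, {1, 2, 4, 8, 9} is a clique of size 5, and the vertices of any clique must share a bag in every tree decomposition; so some bag has ≥ 5 vertices and tw(G) ≥ 4. Therefore the treewidth is 4.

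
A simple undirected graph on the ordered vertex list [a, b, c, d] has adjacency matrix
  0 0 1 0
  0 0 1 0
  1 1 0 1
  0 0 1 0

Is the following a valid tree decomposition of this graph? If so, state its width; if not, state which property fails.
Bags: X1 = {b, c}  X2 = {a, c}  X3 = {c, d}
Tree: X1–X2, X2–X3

Yes; width 1.

Every vertex of G appears in some bag (union = {a, b, c, d}); every edge is covered by a bag; and for each vertex v the set of bags containing v is connected in the bag tree. The decomposition is therefore valid. The largest bag has 2 vertices, so the width is 1.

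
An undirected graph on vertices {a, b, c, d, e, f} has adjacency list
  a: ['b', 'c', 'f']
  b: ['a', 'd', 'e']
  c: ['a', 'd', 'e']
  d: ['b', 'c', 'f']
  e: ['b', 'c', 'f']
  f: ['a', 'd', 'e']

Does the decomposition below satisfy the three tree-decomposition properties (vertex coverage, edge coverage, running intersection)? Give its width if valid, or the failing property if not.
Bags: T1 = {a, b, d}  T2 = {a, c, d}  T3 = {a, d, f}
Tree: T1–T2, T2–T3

A tree decomposition must satisfy three properties: every vertex lies in some bag; for every edge, both endpoints lie together in some bag; and for every vertex, the bags containing it form a connected subtree. Here vertex e appears in no bag, so the decomposition is invalid.

No — vertex e appears in no bag.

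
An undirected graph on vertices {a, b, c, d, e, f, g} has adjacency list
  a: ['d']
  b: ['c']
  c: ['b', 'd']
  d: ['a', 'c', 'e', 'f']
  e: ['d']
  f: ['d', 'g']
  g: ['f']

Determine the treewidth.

A width-1 tree decomposition is:
Bags: B1 = {d, f}  B2 = {c, d}  B3 = {f, g}  B4 = {a, d}  B5 = {b, c}  B6 = {d, e}
Tree: B1–B2, B1–B3, B2–B4, B2–B5, B1–B6
The largest bag has 2 vertices, giving width 1; this decomposition certifies tw(G) ≤ 1. Since G has at least one edge (e.g. f–d), it is not an edgeless graph, so tw(G) ≥ 1. Combining the bounds, tw(G) = 1.

1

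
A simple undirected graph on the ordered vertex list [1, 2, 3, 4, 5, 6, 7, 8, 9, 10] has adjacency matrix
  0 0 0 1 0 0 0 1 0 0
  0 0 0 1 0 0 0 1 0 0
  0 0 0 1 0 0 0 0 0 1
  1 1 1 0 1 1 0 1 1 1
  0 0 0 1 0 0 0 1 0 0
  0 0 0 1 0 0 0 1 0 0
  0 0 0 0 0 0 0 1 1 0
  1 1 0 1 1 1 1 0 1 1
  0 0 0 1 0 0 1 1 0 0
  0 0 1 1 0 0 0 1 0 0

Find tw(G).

2

A width-2 tree decomposition is:
Bags: B1 = {4, 8, 9}  B2 = {2, 4, 8}  B3 = {1, 4, 8}  B4 = {4, 6, 8}  B5 = {4, 8, 10}  B6 = {3, 4, 10}  B7 = {4, 5, 8}  B8 = {7, 8, 9}
Tree: B1–B2, B1–B3, B1–B4, B3–B5, B5–B6, B5–B7, B1–B8
The largest bag has 3 vertices, giving width 2; this decomposition certifies tw(G) ≤ 2. On the other hand G contains the 3-clique {1, 4, 8}. A clique must lie in a single bag of any decomposition, so no decomposition can have width below 2. Hence tw(G) = 2 exactly.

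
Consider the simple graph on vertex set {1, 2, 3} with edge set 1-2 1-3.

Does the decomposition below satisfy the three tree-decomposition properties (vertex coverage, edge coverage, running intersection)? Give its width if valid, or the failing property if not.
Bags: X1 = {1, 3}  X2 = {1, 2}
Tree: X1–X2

Every vertex of G appears in some bag (union = {1, 2, 3}); every edge is covered by a bag; and for each vertex v the set of bags containing v is connected in the bag tree. The decomposition is therefore valid. The largest bag has 2 vertices, so the width is 1.

Yes; width 1.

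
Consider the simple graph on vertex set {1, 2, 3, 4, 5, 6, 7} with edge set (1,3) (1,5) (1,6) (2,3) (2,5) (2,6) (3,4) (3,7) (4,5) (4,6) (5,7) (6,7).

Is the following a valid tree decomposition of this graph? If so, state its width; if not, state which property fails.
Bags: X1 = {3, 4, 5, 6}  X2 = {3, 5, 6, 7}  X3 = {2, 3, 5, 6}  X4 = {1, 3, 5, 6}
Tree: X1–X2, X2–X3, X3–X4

Yes; width 3.

Checking the three conditions: (i) the bags cover all of {1, 2, 3, 4, 5, 6, 7}; (ii) for each edge, some bag contains both endpoints; (iii) the bags containing any fixed vertex form a subtree. All hold, so the decomposition is valid with width 4 − 1 = 3.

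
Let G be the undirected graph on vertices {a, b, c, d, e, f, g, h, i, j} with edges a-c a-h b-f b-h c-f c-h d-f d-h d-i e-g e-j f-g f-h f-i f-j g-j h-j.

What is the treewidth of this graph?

2

A width-2 tree decomposition is:
Bags: B1 = {c, f, h}  B2 = {d, f, h}  B3 = {a, c, h}  B4 = {f, h, j}  B5 = {d, f, i}  B6 = {b, f, h}  B7 = {f, g, j}  B8 = {e, g, j}
Tree: B1–B2, B1–B3, B2–B4, B2–B5, B2–B6, B4–B7, B7–B8
The largest bag has 3 vertices, giving width 2; this decomposition certifies tw(G) ≤ 2. Conversely, {a, c, h} is a clique of size 3, and the vertices of any clique must share a bag in every tree decomposition; so some bag has ≥ 3 vertices and tw(G) ≥ 2. Therefore the treewidth is 2.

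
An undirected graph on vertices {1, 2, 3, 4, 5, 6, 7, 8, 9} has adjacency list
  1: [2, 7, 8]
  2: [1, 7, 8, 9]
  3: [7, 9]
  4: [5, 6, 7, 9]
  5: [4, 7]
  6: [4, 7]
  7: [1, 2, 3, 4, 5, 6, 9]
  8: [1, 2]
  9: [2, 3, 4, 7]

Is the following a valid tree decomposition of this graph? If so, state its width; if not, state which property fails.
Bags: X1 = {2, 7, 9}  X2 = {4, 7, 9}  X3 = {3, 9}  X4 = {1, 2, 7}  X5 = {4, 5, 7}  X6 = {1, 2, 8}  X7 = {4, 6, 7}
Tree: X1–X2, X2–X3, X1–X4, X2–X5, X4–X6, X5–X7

No — edge (7,3) lies in no bag.

A tree decomposition must satisfy three properties: every vertex lies in some bag; for every edge, both endpoints lie together in some bag; and for every vertex, the bags containing it form a connected subtree. Here edge (7,3) lies in no bag, so the decomposition is invalid.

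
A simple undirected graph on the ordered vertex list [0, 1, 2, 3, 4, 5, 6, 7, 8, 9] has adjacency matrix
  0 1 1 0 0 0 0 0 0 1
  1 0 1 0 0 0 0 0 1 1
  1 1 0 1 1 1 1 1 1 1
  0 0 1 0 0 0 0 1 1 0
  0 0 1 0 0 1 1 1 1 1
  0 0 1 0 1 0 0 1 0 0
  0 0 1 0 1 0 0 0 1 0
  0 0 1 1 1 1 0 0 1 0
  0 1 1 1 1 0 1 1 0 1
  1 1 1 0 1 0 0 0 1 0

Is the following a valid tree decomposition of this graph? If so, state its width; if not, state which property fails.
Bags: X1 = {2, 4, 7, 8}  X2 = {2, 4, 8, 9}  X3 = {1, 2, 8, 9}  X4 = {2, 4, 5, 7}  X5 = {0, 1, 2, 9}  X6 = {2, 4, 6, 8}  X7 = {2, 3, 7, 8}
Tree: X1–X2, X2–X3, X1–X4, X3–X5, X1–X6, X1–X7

Yes; width 3.

Every vertex of G appears in some bag (union = {0, 1, 2, 3, 4, 5, 6, 7, 8, 9}); every edge is covered by a bag; and for each vertex v the set of bags containing v is connected in the bag tree. The decomposition is therefore valid. The largest bag has 4 vertices, so the width is 3.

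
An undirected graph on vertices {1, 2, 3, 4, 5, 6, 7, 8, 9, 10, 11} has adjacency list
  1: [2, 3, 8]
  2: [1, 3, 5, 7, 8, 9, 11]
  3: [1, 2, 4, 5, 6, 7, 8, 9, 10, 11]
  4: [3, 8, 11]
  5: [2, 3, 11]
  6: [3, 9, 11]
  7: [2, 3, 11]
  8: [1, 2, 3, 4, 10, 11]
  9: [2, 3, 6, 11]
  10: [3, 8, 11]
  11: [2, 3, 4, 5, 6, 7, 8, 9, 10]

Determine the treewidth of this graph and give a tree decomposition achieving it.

Each bag holds 4 vertices, so the decomposition has width 3, which upper-bounds the treewidth. For the lower bound, the 4 vertices {1, 2, 3, 8} are pairwise adjacent, and any tree decomposition puts a clique entirely inside one bag — forcing width ≥ 3. Therefore the treewidth is 3.

Treewidth 3.
One such decomposition:
Bags: B1 = {2, 3, 7, 11}  B2 = {2, 3, 8, 11}  B3 = {1, 2, 3, 8}  B4 = {2, 3, 5, 11}  B5 = {3, 4, 8, 11}  B6 = {2, 3, 9, 11}  B7 = {3, 6, 9, 11}  B8 = {3, 8, 10, 11}
Tree: B1–B2, B2–B3, B2–B4, B2–B5, B4–B6, B6–B7, B5–B8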